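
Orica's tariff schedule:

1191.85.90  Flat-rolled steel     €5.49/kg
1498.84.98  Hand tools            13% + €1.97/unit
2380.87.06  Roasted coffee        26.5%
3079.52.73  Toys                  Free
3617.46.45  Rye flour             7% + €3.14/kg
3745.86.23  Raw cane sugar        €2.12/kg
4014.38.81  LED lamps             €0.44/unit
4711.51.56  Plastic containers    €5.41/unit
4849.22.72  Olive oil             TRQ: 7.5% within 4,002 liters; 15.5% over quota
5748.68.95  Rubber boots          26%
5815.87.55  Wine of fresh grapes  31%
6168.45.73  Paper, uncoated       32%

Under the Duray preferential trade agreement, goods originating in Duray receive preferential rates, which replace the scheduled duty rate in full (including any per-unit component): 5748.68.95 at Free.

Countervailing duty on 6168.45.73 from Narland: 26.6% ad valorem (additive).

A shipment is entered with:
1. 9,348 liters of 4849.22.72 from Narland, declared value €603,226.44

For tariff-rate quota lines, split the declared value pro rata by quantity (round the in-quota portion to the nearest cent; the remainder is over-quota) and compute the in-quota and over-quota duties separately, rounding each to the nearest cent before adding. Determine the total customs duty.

€72,840.17

Line 1 (4849.22.72, Narland, 9,348 liters, €603,226.44):
Code 4849.22.72 is under a tariff-rate quota (threshold 4,002 liters). In-quota: 4,002 liters at 7.5%; over-quota: 5,346 liters at 15.5%.
Pro-rata value split: in-quota = €603,226.44 × 4,002/9,348 = €258,249.06; over-quota = €603,226.44 − €258,249.06 = €344,977.38.
In-quota duty = €258,249.06 × 7.5% = €19,368.68. Over-quota duty = €344,977.38 × 15.5% = €53,471.49.
Line duty = €19,368.68 + €53,471.49 = €72,840.17.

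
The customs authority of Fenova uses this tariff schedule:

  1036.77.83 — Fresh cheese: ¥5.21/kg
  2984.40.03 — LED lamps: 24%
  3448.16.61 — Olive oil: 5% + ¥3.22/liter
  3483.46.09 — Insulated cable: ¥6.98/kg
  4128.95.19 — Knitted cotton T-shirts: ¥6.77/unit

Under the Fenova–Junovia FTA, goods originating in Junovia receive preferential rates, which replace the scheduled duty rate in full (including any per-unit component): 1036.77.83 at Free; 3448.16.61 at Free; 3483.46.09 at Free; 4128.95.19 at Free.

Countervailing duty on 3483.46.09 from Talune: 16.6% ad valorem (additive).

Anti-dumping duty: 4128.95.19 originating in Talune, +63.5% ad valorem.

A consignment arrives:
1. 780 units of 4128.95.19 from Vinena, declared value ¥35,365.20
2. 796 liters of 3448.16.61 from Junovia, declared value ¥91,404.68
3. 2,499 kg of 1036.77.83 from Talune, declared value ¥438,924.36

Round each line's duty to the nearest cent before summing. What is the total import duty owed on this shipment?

Line 1 (4128.95.19, Vinena, 780 units, ¥35,365.20):
Base rate for 4128.95.19 is ¥6.77/unit.
4128.95.19 has an FTA preferential rate, but origin Vinena is not Junovia; base rate stands.
The additional-duty order on 4128.95.19 targets Talune, not Vinena; it does not apply.
Duty = 780 × ¥6.77 = ¥5,280.60.
Line 2 (3448.16.61, Junovia, 796 liters, ¥91,404.68):
Base rate for 3448.16.61 is 5% + ¥3.22/liter.
Origin Junovia qualifies under the Fenova–Junovia agreement and 3448.16.61 is covered: preferential rate Free applies instead.
Duty = ¥91,404.68 × 0% = ¥0.00.
Line 3 (1036.77.83, Talune, 2,499 kg, ¥438,924.36):
Base rate for 1036.77.83 is ¥5.21/kg.
1036.77.83 has an FTA preferential rate, but origin Talune is not Junovia; base rate stands.
Duty = 2,499 × ¥5.21 = ¥13,019.79.
Total = ¥5,280.60 + ¥0.00 + ¥13,019.79 = ¥18,300.39.

¥18,300.39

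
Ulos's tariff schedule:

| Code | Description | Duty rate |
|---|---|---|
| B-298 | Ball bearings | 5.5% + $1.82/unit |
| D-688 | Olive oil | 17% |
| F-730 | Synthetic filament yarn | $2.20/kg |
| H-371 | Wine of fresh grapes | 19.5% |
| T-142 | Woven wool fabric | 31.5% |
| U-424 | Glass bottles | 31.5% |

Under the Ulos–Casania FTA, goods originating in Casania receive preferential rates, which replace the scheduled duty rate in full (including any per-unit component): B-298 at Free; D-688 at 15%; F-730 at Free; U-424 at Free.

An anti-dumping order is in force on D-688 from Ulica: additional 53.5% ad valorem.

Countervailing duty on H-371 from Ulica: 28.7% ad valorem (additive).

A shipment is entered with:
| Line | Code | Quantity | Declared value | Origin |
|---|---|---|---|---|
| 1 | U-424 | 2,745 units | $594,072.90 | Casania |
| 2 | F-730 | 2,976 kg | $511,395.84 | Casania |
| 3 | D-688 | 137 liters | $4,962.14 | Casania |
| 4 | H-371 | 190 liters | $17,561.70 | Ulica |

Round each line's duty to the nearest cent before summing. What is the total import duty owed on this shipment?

$9,209.06

Line 1 (U-424, Casania, 2,745 units, $594,072.90):
Base rate for U-424 is 31.5%.
Origin Casania qualifies under the Ulos–Casania agreement and U-424 is covered: preferential rate Free applies instead.
Duty = $594,072.90 × 0% = $0.00.
Line 2 (F-730, Casania, 2,976 kg, $511,395.84):
Base rate for F-730 is $2.20/kg.
Origin Casania qualifies under the Ulos–Casania agreement and F-730 is covered: preferential rate Free applies instead.
Duty = $511,395.84 × 0% = $0.00.
Line 3 (D-688, Casania, 137 liters, $4,962.14):
Base rate for D-688 is 17%.
Origin Casania qualifies under the Ulos–Casania agreement and D-688 is covered: preferential rate 15% applies instead.
The additional-duty order on D-688 targets Ulica, not Casania; it does not apply.
Duty = $4,962.14 × 15% = $744.32.
Line 4 (H-371, Ulica, 190 liters, $17,561.70):
Base rate for H-371 is 19.5%.
Additional duty on H-371 from Ulica: +28.7%. Applied ad valorem rate: 19.5% + 28.7% = 48.2%.
Duty = $17,561.70 × 48.2% = $8,464.74.
Total = $0.00 + $0.00 + $744.32 + $8,464.74 = $9,209.06.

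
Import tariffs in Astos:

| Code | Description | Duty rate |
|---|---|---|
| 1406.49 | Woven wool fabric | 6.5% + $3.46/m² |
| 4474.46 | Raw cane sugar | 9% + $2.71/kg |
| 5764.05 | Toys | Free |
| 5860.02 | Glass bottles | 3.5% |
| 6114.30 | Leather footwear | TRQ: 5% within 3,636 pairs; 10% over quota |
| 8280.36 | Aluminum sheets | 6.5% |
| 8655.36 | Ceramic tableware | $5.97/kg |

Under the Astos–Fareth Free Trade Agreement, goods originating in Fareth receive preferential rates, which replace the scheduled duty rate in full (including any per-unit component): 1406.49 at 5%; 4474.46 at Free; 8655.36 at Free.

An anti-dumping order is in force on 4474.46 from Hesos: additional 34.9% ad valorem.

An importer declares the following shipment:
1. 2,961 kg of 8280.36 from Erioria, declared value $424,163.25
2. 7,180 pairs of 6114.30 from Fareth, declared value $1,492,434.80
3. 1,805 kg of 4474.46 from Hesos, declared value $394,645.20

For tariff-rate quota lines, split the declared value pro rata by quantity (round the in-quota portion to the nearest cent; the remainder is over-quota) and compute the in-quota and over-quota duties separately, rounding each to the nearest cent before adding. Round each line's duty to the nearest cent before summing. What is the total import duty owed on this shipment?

$317,165.93

Line 1 (8280.36, Erioria, 2,961 kg, $424,163.25):
Base rate for 8280.36 is 6.5%.
Duty = $424,163.25 × 6.5% = $27,570.61.
Line 2 (6114.30, Fareth, 7,180 pairs, $1,492,434.80):
Code 6114.30 is under a tariff-rate quota (threshold 3,636 pairs). In-quota: 3,636 pairs at 5%; over-quota: 3,544 pairs at 10%.
Pro-rata value split: in-quota = $1,492,434.80 × 3,636/7,180 = $755,778.96; over-quota = $1,492,434.80 − $755,778.96 = $736,655.84.
In-quota duty = $755,778.96 × 5% = $37,788.95. Over-quota duty = $736,655.84 × 10% = $73,665.58.
Line duty = $37,788.95 + $73,665.58 = $111,454.53.
Line 3 (4474.46, Hesos, 1,805 kg, $394,645.20):
Base rate for 4474.46 is 9% + $2.71/kg.
4474.46 has an FTA preferential rate, but origin Hesos is not Fareth; base rate stands.
Additional duty on 4474.46 from Hesos: +34.9%. Applied ad valorem rate: 9% + 34.9% = 43.9%.
Duty = $394,645.20 × 43.9% + 1,805 × $2.71 = $178,140.79.
Total = $27,570.61 + $111,454.53 + $178,140.79 = $317,165.93.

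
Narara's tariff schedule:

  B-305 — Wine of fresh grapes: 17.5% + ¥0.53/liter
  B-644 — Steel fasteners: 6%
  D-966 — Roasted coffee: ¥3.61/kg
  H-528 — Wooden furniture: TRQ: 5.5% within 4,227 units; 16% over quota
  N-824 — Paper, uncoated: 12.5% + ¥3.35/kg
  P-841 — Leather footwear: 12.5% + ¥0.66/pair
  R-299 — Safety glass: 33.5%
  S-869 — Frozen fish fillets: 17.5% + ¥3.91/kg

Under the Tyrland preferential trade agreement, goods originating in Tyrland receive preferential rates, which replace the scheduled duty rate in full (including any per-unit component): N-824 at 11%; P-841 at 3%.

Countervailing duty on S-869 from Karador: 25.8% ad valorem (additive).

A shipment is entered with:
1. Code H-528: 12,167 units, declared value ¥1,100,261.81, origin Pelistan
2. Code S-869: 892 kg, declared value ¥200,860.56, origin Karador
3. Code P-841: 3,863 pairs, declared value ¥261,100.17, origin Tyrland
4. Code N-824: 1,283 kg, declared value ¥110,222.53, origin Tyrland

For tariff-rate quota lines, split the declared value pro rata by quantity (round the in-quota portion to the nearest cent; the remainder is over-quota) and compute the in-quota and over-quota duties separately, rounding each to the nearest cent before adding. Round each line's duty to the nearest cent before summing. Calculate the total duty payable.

¥246,323.72

Line 1 (H-528, Pelistan, 12,167 units, ¥1,100,261.81):
Code H-528 is under a tariff-rate quota (threshold 4,227 units). In-quota: 4,227 units at 5.5%; over-quota: 7,940 units at 16%.
Pro-rata value split: in-quota = ¥1,100,261.81 × 4,227/12,167 = ¥382,247.61; over-quota = ¥1,100,261.81 − ¥382,247.61 = ¥718,014.20.
In-quota duty = ¥382,247.61 × 5.5% = ¥21,023.62. Over-quota duty = ¥718,014.20 × 16% = ¥114,882.27.
Line duty = ¥21,023.62 + ¥114,882.27 = ¥135,905.89.
Line 2 (S-869, Karador, 892 kg, ¥200,860.56):
Base rate for S-869 is 17.5% + ¥3.91/kg.
Additional duty on S-869 from Karador: +25.8%. Applied ad valorem rate: 17.5% + 25.8% = 43.3%.
Duty = ¥200,860.56 × 43.3% + 892 × ¥3.91 = ¥90,460.34.
Line 3 (P-841, Tyrland, 3,863 pairs, ¥261,100.17):
Base rate for P-841 is 12.5% + ¥0.66/pair.
Origin Tyrland qualifies under the Narara–Tyrland agreement and P-841 is covered: preferential rate 3% applies instead.
Duty = ¥261,100.17 × 3% = ¥7,833.01.
Line 4 (N-824, Tyrland, 1,283 kg, ¥110,222.53):
Base rate for N-824 is 12.5% + ¥3.35/kg.
Origin Tyrland qualifies under the Narara–Tyrland agreement and N-824 is covered: preferential rate 11% applies instead.
Duty = ¥110,222.53 × 11% = ¥12,124.48.
Total = ¥135,905.89 + ¥90,460.34 + ¥7,833.01 + ¥12,124.48 = ¥246,323.72.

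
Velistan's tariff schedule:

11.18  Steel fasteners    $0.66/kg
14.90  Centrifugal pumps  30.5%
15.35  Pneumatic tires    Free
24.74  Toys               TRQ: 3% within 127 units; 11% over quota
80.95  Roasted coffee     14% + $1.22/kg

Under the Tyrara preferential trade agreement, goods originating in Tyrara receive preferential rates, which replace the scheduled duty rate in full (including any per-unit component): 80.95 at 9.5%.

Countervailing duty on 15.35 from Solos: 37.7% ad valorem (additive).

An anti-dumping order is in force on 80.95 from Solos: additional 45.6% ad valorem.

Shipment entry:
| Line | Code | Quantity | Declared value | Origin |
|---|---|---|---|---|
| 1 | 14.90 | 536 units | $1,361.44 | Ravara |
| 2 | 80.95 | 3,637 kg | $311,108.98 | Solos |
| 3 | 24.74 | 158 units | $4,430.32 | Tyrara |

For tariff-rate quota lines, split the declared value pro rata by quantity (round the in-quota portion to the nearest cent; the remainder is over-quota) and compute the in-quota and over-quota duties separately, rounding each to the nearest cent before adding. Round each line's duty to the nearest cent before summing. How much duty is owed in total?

Line 1 (14.90, Ravara, 536 units, $1,361.44):
Base rate for 14.90 is 30.5%.
Duty = $1,361.44 × 30.5% = $415.24.
Line 2 (80.95, Solos, 3,637 kg, $311,108.98):
Base rate for 80.95 is 14% + $1.22/kg.
80.95 has an FTA preferential rate, but origin Solos is not Tyrara; base rate stands.
Additional duty on 80.95 from Solos: +45.6%. Applied ad valorem rate: 14% + 45.6% = 59.6%.
Duty = $311,108.98 × 59.6% + 3,637 × $1.22 = $189,858.09.
Line 3 (24.74, Tyrara, 158 units, $4,430.32):
Code 24.74 is under a tariff-rate quota (threshold 127 units). In-quota: 127 units at 3%; over-quota: 31 units at 11%.
Pro-rata value split: in-quota = $4,430.32 × 127/158 = $3,561.08; over-quota = $4,430.32 − $3,561.08 = $869.24.
In-quota duty = $3,561.08 × 3% = $106.83. Over-quota duty = $869.24 × 11% = $95.62.
Line duty = $106.83 + $95.62 = $202.45.
Total = $415.24 + $189,858.09 + $202.45 = $190,475.78.

$190,475.78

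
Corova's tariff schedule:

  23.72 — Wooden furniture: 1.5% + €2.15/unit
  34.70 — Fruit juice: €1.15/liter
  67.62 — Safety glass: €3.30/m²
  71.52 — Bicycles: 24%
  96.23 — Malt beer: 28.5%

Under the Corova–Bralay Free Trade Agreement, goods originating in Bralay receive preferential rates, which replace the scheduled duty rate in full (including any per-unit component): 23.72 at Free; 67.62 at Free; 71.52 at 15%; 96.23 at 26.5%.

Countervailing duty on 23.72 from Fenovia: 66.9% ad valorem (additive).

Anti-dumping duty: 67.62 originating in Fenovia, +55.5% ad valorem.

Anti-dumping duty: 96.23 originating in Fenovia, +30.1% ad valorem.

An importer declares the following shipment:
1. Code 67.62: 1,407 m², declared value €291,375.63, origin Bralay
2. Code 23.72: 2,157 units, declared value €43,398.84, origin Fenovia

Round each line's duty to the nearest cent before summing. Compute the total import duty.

Line 1 (67.62, Bralay, 1,407 m², €291,375.63):
Base rate for 67.62 is €3.30/m².
Origin Bralay qualifies under the Corova–Bralay agreement and 67.62 is covered: preferential rate Free applies instead.
The additional-duty order on 67.62 targets Fenovia, not Bralay; it does not apply.
Duty = €291,375.63 × 0% = €0.00.
Line 2 (23.72, Fenovia, 2,157 units, €43,398.84):
Base rate for 23.72 is 1.5% + €2.15/unit.
23.72 has an FTA preferential rate, but origin Fenovia is not Bralay; base rate stands.
Additional duty on 23.72 from Fenovia: +66.9%. Applied ad valorem rate: 1.5% + 66.9% = 68.4%.
Duty = €43,398.84 × 68.4% + 2,157 × €2.15 = €34,322.36.
Total = €0.00 + €34,322.36 = €34,322.36.

€34,322.36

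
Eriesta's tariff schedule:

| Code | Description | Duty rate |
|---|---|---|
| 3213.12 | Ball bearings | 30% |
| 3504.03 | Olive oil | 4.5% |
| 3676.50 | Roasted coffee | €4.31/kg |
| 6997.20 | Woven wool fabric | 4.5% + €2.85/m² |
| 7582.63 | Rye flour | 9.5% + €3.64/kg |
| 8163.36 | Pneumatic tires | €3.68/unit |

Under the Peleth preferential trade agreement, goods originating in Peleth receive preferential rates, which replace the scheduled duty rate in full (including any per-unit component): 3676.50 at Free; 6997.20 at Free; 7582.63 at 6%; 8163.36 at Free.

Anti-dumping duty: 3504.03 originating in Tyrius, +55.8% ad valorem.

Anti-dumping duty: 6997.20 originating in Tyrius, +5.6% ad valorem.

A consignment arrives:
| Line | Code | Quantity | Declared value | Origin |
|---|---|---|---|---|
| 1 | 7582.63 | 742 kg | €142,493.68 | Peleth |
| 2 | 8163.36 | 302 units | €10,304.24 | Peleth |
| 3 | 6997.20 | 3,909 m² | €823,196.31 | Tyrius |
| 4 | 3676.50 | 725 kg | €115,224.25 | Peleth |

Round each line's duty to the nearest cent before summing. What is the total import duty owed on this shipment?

Line 1 (7582.63, Peleth, 742 kg, €142,493.68):
Base rate for 7582.63 is 9.5% + €3.64/kg.
Origin Peleth qualifies under the Eriesta–Peleth agreement and 7582.63 is covered: preferential rate 6% applies instead.
Duty = €142,493.68 × 6% = €8,549.62.
Line 2 (8163.36, Peleth, 302 units, €10,304.24):
Base rate for 8163.36 is €3.68/unit.
Origin Peleth qualifies under the Eriesta–Peleth agreement and 8163.36 is covered: preferential rate Free applies instead.
Duty = €10,304.24 × 0% = €0.00.
Line 3 (6997.20, Tyrius, 3,909 m², €823,196.31):
Base rate for 6997.20 is 4.5% + €2.85/m².
6997.20 has an FTA preferential rate, but origin Tyrius is not Peleth; base rate stands.
Additional duty on 6997.20 from Tyrius: +5.6%. Applied ad valorem rate: 4.5% + 5.6% = 10.1%.
Duty = €823,196.31 × 10.1% + 3,909 × €2.85 = €94,283.48.
Line 4 (3676.50, Peleth, 725 kg, €115,224.25):
Base rate for 3676.50 is €4.31/kg.
Origin Peleth qualifies under the Eriesta–Peleth agreement and 3676.50 is covered: preferential rate Free applies instead.
Duty = €115,224.25 × 0% = €0.00.
Total = €8,549.62 + €0.00 + €94,283.48 + €0.00 = €102,833.10.

€102,833.10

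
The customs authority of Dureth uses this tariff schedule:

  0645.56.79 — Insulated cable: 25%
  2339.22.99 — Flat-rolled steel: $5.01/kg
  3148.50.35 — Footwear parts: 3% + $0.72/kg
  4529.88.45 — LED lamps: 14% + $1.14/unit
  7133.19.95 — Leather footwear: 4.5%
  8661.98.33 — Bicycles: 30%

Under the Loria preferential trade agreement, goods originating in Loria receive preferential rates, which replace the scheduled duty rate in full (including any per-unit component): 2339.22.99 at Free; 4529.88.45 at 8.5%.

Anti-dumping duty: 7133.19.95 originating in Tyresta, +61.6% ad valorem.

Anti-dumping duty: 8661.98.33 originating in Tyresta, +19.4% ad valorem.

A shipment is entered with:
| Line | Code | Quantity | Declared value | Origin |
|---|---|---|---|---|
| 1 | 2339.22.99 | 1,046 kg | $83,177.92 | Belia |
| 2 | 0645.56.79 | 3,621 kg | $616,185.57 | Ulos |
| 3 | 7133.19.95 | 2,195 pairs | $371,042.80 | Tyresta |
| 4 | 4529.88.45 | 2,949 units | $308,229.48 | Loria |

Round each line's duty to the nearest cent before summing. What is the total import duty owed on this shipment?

Line 1 (2339.22.99, Belia, 1,046 kg, $83,177.92):
Base rate for 2339.22.99 is $5.01/kg.
2339.22.99 has an FTA preferential rate, but origin Belia is not Loria; base rate stands.
Duty = 1,046 × $5.01 = $5,240.46.
Line 2 (0645.56.79, Ulos, 3,621 kg, $616,185.57):
Base rate for 0645.56.79 is 25%.
Duty = $616,185.57 × 25% = $154,046.39.
Line 3 (7133.19.95, Tyresta, 2,195 pairs, $371,042.80):
Base rate for 7133.19.95 is 4.5%.
Additional duty on 7133.19.95 from Tyresta: +61.6%. Applied ad valorem rate: 4.5% + 61.6% = 66.1%.
Duty = $371,042.80 × 66.1% = $245,259.29.
Line 4 (4529.88.45, Loria, 2,949 units, $308,229.48):
Base rate for 4529.88.45 is 14% + $1.14/unit.
Origin Loria qualifies under the Dureth–Loria agreement and 4529.88.45 is covered: preferential rate 8.5% applies instead.
Duty = $308,229.48 × 8.5% = $26,199.51.
Total = $5,240.46 + $154,046.39 + $245,259.29 + $26,199.51 = $430,745.65.

$430,745.65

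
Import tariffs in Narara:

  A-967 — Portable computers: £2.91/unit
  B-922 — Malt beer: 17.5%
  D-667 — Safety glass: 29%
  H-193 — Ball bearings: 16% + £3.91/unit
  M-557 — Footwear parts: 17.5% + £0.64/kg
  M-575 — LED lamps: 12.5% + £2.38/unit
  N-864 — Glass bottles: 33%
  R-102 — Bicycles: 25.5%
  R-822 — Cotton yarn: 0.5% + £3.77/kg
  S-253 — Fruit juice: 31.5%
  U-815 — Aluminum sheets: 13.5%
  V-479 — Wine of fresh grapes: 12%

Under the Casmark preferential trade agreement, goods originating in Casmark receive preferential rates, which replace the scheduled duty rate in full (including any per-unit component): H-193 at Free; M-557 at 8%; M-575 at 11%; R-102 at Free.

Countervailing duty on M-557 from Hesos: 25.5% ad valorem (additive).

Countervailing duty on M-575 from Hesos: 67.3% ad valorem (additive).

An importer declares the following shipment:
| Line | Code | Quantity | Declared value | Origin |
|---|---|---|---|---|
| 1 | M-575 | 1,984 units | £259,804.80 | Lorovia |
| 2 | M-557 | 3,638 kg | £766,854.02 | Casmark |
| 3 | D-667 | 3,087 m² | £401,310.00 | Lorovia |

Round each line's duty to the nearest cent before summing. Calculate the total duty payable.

Line 1 (M-575, Lorovia, 1,984 units, £259,804.80):
Base rate for M-575 is 12.5% + £2.38/unit.
M-575 has an FTA preferential rate, but origin Lorovia is not Casmark; base rate stands.
The additional-duty order on M-575 targets Hesos, not Lorovia; it does not apply.
Duty = £259,804.80 × 12.5% + 1,984 × £2.38 = £37,197.52.
Line 2 (M-557, Casmark, 3,638 kg, £766,854.02):
Base rate for M-557 is 17.5% + £0.64/kg.
Origin Casmark qualifies under the Narara–Casmark agreement and M-557 is covered: preferential rate 8% applies instead.
The additional-duty order on M-557 targets Hesos, not Casmark; it does not apply.
Duty = £766,854.02 × 8% = £61,348.32.
Line 3 (D-667, Lorovia, 3,087 m², £401,310.00):
Base rate for D-667 is 29%.
Duty = £401,310.00 × 29% = £116,379.90.
Total = £37,197.52 + £61,348.32 + £116,379.90 = £214,925.74.

£214,925.74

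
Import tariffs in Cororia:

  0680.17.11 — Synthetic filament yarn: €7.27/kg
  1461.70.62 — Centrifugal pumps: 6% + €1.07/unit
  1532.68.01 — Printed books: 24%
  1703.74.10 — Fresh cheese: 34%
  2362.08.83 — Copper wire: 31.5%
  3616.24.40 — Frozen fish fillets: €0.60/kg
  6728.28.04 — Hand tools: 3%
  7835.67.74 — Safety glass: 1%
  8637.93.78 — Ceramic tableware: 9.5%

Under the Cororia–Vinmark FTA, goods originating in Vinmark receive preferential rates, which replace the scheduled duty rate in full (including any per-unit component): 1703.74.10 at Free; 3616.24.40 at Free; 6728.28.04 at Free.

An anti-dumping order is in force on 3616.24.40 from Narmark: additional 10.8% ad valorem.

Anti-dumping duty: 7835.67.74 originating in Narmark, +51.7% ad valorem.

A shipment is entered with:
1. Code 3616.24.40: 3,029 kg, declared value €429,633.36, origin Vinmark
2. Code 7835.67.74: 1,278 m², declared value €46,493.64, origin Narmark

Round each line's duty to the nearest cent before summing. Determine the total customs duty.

Line 1 (3616.24.40, Vinmark, 3,029 kg, €429,633.36):
Base rate for 3616.24.40 is €0.60/kg.
Origin Vinmark qualifies under the Cororia–Vinmark agreement and 3616.24.40 is covered: preferential rate Free applies instead.
The additional-duty order on 3616.24.40 targets Narmark, not Vinmark; it does not apply.
Duty = €429,633.36 × 0% = €0.00.
Line 2 (7835.67.74, Narmark, 1,278 m², €46,493.64):
Base rate for 7835.67.74 is 1%.
Additional duty on 7835.67.74 from Narmark: +51.7%. Applied ad valorem rate: 1% + 51.7% = 52.7%.
Duty = €46,493.64 × 52.7% = €24,502.15.
Total = €0.00 + €24,502.15 = €24,502.15.

€24,502.15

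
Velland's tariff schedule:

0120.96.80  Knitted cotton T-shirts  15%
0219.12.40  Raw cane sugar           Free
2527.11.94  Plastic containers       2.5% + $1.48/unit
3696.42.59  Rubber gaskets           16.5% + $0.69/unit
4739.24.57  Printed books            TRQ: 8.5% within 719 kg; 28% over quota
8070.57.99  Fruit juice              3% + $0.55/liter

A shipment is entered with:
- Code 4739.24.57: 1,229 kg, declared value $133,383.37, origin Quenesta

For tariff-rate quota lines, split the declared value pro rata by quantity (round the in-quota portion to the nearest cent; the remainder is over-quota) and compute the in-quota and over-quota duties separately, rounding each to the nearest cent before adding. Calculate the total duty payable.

Line 1 (4739.24.57, Quenesta, 1,229 kg, $133,383.37):
Code 4739.24.57 is under a tariff-rate quota (threshold 719 kg). In-quota: 719 kg at 8.5%; over-quota: 510 kg at 28%.
Pro-rata value split: in-quota = $133,383.37 × 719/1,229 = $78,033.07; over-quota = $133,383.37 − $78,033.07 = $55,350.30.
In-quota duty = $78,033.07 × 8.5% = $6,632.81. Over-quota duty = $55,350.30 × 28% = $15,498.08.
Line duty = $6,632.81 + $15,498.08 = $22,130.89.

$22,130.89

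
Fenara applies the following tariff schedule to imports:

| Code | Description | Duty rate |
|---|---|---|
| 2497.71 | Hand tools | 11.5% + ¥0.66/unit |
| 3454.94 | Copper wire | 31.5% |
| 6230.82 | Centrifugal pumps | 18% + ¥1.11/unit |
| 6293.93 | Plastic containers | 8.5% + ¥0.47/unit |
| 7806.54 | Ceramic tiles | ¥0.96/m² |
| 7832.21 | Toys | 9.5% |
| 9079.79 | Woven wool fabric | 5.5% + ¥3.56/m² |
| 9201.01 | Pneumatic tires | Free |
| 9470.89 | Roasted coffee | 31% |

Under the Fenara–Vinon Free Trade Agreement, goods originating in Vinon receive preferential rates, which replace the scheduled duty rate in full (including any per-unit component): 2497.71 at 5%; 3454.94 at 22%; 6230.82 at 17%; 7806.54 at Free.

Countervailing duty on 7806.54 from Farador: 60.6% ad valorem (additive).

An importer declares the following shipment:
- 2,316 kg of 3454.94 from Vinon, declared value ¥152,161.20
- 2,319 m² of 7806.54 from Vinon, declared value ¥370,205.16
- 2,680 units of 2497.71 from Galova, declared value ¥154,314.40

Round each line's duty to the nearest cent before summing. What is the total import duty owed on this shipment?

Line 1 (3454.94, Vinon, 2,316 kg, ¥152,161.20):
Base rate for 3454.94 is 31.5%.
Origin Vinon qualifies under the Fenara–Vinon agreement and 3454.94 is covered: preferential rate 22% applies instead.
Duty = ¥152,161.20 × 22% = ¥33,475.46.
Line 2 (7806.54, Vinon, 2,319 m², ¥370,205.16):
Base rate for 7806.54 is ¥0.96/m².
Origin Vinon qualifies under the Fenara–Vinon agreement and 7806.54 is covered: preferential rate Free applies instead.
The additional-duty order on 7806.54 targets Farador, not Vinon; it does not apply.
Duty = ¥370,205.16 × 0% = ¥0.00.
Line 3 (2497.71, Galova, 2,680 units, ¥154,314.40):
Base rate for 2497.71 is 11.5% + ¥0.66/unit.
2497.71 has an FTA preferential rate, but origin Galova is not Vinon; base rate stands.
Duty = ¥154,314.40 × 11.5% + 2,680 × ¥0.66 = ¥19,514.96.
Total = ¥33,475.46 + ¥0.00 + ¥19,514.96 = ¥52,990.42.

¥52,990.42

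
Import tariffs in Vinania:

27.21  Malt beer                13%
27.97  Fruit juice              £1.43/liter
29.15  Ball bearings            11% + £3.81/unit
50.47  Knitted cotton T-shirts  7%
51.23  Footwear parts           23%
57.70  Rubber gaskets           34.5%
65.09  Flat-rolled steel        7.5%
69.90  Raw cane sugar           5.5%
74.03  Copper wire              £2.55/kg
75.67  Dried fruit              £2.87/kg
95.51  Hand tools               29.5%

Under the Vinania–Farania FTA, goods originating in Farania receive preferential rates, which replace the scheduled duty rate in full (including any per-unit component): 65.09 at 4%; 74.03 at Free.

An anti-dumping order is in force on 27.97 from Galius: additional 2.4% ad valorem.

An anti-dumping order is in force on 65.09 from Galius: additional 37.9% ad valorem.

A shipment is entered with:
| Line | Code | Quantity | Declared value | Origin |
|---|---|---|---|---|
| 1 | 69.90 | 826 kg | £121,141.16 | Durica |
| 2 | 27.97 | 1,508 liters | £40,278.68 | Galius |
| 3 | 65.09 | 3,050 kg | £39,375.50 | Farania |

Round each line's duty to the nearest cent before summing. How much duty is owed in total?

£11,360.91

Line 1 (69.90, Durica, 826 kg, £121,141.16):
Base rate for 69.90 is 5.5%.
Duty = £121,141.16 × 5.5% = £6,662.76.
Line 2 (27.97, Galius, 1,508 liters, £40,278.68):
Base rate for 27.97 is £1.43/liter.
Additional duty on 27.97 from Galius: +2.4% ad valorem. Applied ad valorem rate = 2.4%.
Duty = £40,278.68 × 2.4% + 1,508 × £1.43 = £3,123.13.
Line 3 (65.09, Farania, 3,050 kg, £39,375.50):
Base rate for 65.09 is 7.5%.
Origin Farania qualifies under the Vinania–Farania agreement and 65.09 is covered: preferential rate 4% applies instead.
The additional-duty order on 65.09 targets Galius, not Farania; it does not apply.
Duty = £39,375.50 × 4% = £1,575.02.
Total = £6,662.76 + £3,123.13 + £1,575.02 = £11,360.91.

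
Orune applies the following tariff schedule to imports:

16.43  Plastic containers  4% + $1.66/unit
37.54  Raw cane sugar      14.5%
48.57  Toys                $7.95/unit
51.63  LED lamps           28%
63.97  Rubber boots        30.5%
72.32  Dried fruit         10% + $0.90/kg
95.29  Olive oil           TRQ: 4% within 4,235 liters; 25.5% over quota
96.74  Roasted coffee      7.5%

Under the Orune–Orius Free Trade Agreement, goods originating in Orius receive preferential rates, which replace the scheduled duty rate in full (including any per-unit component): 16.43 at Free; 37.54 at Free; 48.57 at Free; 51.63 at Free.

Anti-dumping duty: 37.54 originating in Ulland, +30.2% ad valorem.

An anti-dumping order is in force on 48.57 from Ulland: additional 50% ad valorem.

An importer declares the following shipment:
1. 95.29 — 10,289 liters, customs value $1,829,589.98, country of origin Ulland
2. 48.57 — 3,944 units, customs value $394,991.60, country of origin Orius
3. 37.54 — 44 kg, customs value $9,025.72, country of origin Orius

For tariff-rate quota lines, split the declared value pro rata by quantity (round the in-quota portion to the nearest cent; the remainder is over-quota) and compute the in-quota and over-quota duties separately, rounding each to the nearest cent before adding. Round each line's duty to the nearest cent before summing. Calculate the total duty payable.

$304,635.89

Line 1 (95.29, Ulland, 10,289 liters, $1,829,589.98):
Code 95.29 is under a tariff-rate quota (threshold 4,235 liters). In-quota: 4,235 liters at 4%; over-quota: 6,054 liters at 25.5%.
Pro-rata value split: in-quota = $1,829,589.98 × 4,235/10,289 = $753,067.70; over-quota = $1,829,589.98 − $753,067.70 = $1,076,522.28.
In-quota duty = $753,067.70 × 4% = $30,122.71. Over-quota duty = $1,076,522.28 × 25.5% = $274,513.18.
Line duty = $30,122.71 + $274,513.18 = $304,635.89.
Line 2 (48.57, Orius, 3,944 units, $394,991.60):
Base rate for 48.57 is $7.95/unit.
Origin Orius qualifies under the Orune–Orius agreement and 48.57 is covered: preferential rate Free applies instead.
The additional-duty order on 48.57 targets Ulland, not Orius; it does not apply.
Duty = $394,991.60 × 0% = $0.00.
Line 3 (37.54, Orius, 44 kg, $9,025.72):
Base rate for 37.54 is 14.5%.
Origin Orius qualifies under the Orune–Orius agreement and 37.54 is covered: preferential rate Free applies instead.
The additional-duty order on 37.54 targets Ulland, not Orius; it does not apply.
Duty = $9,025.72 × 0% = $0.00.
Total = $304,635.89 + $0.00 + $0.00 = $304,635.89.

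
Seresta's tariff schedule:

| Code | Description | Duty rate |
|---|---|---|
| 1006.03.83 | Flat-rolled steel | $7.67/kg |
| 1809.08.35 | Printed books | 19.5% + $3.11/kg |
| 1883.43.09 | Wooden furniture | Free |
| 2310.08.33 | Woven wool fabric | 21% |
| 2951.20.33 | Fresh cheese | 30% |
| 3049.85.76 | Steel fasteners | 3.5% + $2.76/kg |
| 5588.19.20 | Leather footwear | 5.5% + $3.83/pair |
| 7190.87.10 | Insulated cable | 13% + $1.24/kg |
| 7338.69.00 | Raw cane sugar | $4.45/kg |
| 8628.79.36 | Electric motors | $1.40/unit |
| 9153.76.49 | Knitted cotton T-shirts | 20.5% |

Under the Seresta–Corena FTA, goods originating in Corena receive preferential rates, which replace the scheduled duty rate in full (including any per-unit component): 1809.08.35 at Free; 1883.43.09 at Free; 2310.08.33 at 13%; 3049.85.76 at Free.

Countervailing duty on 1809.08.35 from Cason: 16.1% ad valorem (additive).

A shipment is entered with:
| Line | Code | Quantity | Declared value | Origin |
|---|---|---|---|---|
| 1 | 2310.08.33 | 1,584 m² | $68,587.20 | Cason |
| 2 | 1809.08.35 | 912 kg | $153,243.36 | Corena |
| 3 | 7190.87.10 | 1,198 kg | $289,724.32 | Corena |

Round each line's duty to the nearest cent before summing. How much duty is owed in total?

Line 1 (2310.08.33, Cason, 1,584 m², $68,587.20):
Base rate for 2310.08.33 is 21%.
2310.08.33 has an FTA preferential rate, but origin Cason is not Corena; base rate stands.
Duty = $68,587.20 × 21% = $14,403.31.
Line 2 (1809.08.35, Corena, 912 kg, $153,243.36):
Base rate for 1809.08.35 is 19.5% + $3.11/kg.
Origin Corena qualifies under the Seresta–Corena agreement and 1809.08.35 is covered: preferential rate Free applies instead.
The additional-duty order on 1809.08.35 targets Cason, not Corena; it does not apply.
Duty = $153,243.36 × 0% = $0.00.
Line 3 (7190.87.10, Corena, 1,198 kg, $289,724.32):
Base rate for 7190.87.10 is 13% + $1.24/kg.
Origin Corena is the FTA partner but 7190.87.10 is not on the preference list; base rate stands.
Duty = $289,724.32 × 13% + 1,198 × $1.24 = $39,149.68.
Total = $14,403.31 + $0.00 + $39,149.68 = $53,552.99.

$53,552.99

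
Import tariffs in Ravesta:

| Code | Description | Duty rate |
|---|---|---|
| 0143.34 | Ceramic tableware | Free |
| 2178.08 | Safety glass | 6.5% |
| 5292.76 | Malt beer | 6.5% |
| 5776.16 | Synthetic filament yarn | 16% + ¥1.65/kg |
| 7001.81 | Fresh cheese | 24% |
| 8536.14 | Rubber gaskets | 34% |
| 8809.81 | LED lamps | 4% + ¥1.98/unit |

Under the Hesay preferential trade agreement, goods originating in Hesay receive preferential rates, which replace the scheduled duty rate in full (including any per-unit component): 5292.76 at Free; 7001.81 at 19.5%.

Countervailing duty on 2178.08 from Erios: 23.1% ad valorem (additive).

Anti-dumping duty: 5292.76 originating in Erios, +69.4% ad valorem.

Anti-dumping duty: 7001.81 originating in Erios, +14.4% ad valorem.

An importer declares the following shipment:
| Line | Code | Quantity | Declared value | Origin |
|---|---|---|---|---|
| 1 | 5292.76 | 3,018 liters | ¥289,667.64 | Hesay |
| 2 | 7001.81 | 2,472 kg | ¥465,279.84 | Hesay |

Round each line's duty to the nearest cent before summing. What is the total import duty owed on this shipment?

¥90,729.57

Line 1 (5292.76, Hesay, 3,018 liters, ¥289,667.64):
Base rate for 5292.76 is 6.5%.
Origin Hesay qualifies under the Ravesta–Hesay agreement and 5292.76 is covered: preferential rate Free applies instead.
The additional-duty order on 5292.76 targets Erios, not Hesay; it does not apply.
Duty = ¥289,667.64 × 0% = ¥0.00.
Line 2 (7001.81, Hesay, 2,472 kg, ¥465,279.84):
Base rate for 7001.81 is 24%.
Origin Hesay qualifies under the Ravesta–Hesay agreement and 7001.81 is covered: preferential rate 19.5% applies instead.
The additional-duty order on 7001.81 targets Erios, not Hesay; it does not apply.
Duty = ¥465,279.84 × 19.5% = ¥90,729.57.
Total = ¥0.00 + ¥90,729.57 = ¥90,729.57.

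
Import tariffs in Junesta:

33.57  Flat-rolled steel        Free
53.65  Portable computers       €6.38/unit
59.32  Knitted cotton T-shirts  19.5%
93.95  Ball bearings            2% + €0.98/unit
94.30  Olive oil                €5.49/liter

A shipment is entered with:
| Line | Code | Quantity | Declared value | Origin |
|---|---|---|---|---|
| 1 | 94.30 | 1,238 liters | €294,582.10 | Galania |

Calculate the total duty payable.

Line 1 (94.30, Galania, 1,238 liters, €294,582.10):
Base rate for 94.30 is €5.49/liter.
Duty = 1,238 × €5.49 = €6,796.62.

€6,796.62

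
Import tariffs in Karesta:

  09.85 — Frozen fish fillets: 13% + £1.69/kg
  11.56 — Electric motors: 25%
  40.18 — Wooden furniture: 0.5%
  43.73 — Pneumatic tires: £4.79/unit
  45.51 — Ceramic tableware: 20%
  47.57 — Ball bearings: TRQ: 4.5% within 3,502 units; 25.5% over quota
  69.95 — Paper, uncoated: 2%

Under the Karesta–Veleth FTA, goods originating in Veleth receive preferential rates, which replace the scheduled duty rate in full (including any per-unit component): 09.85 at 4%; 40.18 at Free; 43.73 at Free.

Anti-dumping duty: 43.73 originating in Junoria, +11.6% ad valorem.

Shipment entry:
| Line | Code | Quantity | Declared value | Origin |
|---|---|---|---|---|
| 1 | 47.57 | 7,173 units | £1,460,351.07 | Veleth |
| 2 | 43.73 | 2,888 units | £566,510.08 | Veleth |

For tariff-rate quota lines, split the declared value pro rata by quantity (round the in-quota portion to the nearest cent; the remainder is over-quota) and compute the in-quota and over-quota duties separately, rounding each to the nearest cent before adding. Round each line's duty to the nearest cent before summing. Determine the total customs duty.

£222,665.37

Line 1 (47.57, Veleth, 7,173 units, £1,460,351.07):
Code 47.57 is under a tariff-rate quota (threshold 3,502 units). In-quota: 3,502 units at 4.5%; over-quota: 3,671 units at 25.5%.
Pro-rata value split: in-quota = £1,460,351.07 × 3,502/7,173 = £712,972.18; over-quota = £1,460,351.07 − £712,972.18 = £747,378.89.
In-quota duty = £712,972.18 × 4.5% = £32,083.75. Over-quota duty = £747,378.89 × 25.5% = £190,581.62.
Line duty = £32,083.75 + £190,581.62 = £222,665.37.
Line 2 (43.73, Veleth, 2,888 units, £566,510.08):
Base rate for 43.73 is £4.79/unit.
Origin Veleth qualifies under the Karesta–Veleth agreement and 43.73 is covered: preferential rate Free applies instead.
The additional-duty order on 43.73 targets Junoria, not Veleth; it does not apply.
Duty = £566,510.08 × 0% = £0.00.
Total = £222,665.37 + £0.00 = £222,665.37.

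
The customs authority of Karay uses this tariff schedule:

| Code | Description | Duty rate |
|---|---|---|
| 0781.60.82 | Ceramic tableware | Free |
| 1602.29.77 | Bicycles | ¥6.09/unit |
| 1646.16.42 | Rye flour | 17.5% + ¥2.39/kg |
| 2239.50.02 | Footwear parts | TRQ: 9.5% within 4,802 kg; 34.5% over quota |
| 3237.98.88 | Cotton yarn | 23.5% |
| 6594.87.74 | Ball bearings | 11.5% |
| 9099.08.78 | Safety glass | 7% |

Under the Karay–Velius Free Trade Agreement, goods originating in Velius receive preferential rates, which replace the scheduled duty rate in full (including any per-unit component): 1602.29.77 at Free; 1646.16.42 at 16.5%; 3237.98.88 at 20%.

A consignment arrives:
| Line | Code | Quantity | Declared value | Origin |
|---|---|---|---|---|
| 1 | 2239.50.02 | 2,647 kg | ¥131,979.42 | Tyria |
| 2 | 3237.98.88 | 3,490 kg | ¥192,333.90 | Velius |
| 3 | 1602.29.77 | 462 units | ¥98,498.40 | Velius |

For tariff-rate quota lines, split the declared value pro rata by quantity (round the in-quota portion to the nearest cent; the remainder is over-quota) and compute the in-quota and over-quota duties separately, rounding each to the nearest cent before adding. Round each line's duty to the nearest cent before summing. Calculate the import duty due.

Line 1 (2239.50.02, Tyria, 2,647 kg, ¥131,979.42):
Code 2239.50.02 is under a tariff-rate quota (threshold 4,802 kg). Quantity 2,647 kg is within the quota, so the in-quota rate 9.5% applies to the full value.
Duty = ¥131,979.42 × 9.5% = ¥12,538.04.
Line 2 (3237.98.88, Velius, 3,490 kg, ¥192,333.90):
Base rate for 3237.98.88 is 23.5%.
Origin Velius qualifies under the Karay–Velius agreement and 3237.98.88 is covered: preferential rate 20% applies instead.
Duty = ¥192,333.90 × 20% = ¥38,466.78.
Line 3 (1602.29.77, Velius, 462 units, ¥98,498.40):
Base rate for 1602.29.77 is ¥6.09/unit.
Origin Velius qualifies under the Karay–Velius agreement and 1602.29.77 is covered: preferential rate Free applies instead.
Duty = ¥98,498.40 × 0% = ¥0.00.
Total = ¥12,538.04 + ¥38,466.78 + ¥0.00 = ¥51,004.82.

¥51,004.82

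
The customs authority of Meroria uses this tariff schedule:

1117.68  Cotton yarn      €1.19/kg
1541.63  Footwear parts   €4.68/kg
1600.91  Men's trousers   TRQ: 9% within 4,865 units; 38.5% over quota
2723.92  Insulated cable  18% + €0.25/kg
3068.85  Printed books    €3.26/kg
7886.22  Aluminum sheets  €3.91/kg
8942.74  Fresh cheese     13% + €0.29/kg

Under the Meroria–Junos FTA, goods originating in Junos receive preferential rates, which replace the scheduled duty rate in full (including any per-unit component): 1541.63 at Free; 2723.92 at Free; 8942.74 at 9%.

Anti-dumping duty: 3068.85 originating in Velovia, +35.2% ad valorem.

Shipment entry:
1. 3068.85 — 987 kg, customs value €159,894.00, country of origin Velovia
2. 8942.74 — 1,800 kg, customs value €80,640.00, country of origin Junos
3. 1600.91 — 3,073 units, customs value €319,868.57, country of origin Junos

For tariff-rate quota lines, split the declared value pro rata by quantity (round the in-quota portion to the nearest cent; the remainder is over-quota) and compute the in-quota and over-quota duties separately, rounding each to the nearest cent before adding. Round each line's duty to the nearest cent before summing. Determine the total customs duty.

€95,546.08

Line 1 (3068.85, Velovia, 987 kg, €159,894.00):
Base rate for 3068.85 is €3.26/kg.
Additional duty on 3068.85 from Velovia: +35.2% ad valorem. Applied ad valorem rate = 35.2%.
Duty = €159,894.00 × 35.2% + 987 × €3.26 = €59,500.31.
Line 2 (8942.74, Junos, 1,800 kg, €80,640.00):
Base rate for 8942.74 is 13% + €0.29/kg.
Origin Junos qualifies under the Meroria–Junos agreement and 8942.74 is covered: preferential rate 9% applies instead.
Duty = €80,640.00 × 9% = €7,257.60.
Line 3 (1600.91, Junos, 3,073 units, €319,868.57):
Code 1600.91 is under a tariff-rate quota (threshold 4,865 units). Quantity 3,073 units is within the quota, so the in-quota rate 9% applies to the full value.
Duty = €319,868.57 × 9% = €28,788.17.
Total = €59,500.31 + €7,257.60 + €28,788.17 = €95,546.08.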